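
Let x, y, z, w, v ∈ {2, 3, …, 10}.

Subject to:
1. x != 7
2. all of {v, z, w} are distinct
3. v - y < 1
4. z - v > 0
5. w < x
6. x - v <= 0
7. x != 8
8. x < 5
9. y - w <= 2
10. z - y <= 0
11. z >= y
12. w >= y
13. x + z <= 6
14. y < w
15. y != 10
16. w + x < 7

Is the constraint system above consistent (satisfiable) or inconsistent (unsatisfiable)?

Constraints 4, 5, 6, 10, and 12 give v < z, z ≤ y, y ≤ w, w < x, x ≤ v. Chaining: v < z ≤ y ≤ w < x ≤ v, which forces v < v — impossible.

Unsatisfiable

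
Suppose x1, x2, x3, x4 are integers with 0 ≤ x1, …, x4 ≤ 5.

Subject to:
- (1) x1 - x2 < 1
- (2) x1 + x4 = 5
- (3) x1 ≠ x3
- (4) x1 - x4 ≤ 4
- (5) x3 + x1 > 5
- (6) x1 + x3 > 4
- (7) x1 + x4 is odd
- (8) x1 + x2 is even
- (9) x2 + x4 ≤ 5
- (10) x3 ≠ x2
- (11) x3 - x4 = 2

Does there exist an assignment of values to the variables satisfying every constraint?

Try x1 = 3, x2 = 3, x3 = 4, x4 = 2.
Check constraint 1: x1 - x2 = 0; constraint 2: x1 + x4 = 5. The remaining constraints are straightforward to verify.

Satisfiable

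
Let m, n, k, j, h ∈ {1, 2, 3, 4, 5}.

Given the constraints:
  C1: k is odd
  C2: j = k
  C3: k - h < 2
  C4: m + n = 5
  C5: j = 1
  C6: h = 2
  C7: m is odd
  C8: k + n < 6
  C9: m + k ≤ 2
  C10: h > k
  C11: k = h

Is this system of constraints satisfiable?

Constraint 5 fixes j = 1 and constraint 6 fixes h = 2. Constraints 2 and 11 give j = k = h, so j = h. But 1 ≠ 2 — contradiction.

Unsatisfiable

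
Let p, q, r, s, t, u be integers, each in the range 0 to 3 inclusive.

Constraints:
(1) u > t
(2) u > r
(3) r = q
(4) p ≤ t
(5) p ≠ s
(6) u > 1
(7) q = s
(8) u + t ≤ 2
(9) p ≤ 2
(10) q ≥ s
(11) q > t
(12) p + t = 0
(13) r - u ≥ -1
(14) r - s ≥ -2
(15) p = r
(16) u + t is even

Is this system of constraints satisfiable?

From constraints 3, 7, and 15, p = r = q = s, so p = s. But constraint 5 says p ≠ s. Contradiction.

Unsatisfiable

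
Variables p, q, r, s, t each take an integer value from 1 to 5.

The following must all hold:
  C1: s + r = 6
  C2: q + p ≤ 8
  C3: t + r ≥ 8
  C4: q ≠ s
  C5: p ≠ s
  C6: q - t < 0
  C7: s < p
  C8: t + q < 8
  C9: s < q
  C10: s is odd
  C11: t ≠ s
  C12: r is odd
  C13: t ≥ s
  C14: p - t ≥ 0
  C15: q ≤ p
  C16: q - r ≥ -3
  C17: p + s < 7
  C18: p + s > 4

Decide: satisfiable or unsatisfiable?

Setting (p, q, r, s, t) = (5, 2, 5, 1, 5) satisfies everything: constraint 1: s + r = 6; constraint 2: q + p = 7, and the others follow.

Satisfiable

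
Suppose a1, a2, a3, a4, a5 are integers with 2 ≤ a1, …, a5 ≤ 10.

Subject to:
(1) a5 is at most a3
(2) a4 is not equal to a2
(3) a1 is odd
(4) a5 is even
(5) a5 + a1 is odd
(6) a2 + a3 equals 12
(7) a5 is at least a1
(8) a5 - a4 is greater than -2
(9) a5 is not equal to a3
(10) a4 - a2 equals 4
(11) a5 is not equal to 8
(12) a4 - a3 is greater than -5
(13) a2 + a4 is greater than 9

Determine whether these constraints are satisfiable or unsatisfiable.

Satisfiable

Setting (a1, a2, a3, a4, a5) = (3, 3, 9, 7, 6) satisfies everything: constraint 6: a2 + a3 = 12; constraint 8: a5 - a4 = -1, and the others follow.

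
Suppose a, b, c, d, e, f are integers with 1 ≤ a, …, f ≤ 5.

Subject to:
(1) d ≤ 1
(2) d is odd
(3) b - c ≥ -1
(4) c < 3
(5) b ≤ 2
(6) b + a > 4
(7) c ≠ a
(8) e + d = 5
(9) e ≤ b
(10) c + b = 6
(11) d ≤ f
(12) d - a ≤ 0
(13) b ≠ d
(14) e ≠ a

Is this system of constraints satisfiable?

Unsatisfiable

From constraints 5 and 9: e ≤ b ≤ 2. From constraint 1: d ≤ 1. Hence e + d ≤ 3. But constraint 8 requires e + d = 5, and 5 > 3. Contradiction.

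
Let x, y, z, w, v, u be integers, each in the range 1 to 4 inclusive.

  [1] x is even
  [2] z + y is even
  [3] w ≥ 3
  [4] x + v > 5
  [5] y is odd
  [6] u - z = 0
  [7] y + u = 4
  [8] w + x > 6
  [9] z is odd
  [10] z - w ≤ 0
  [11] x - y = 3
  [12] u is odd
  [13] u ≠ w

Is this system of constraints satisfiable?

Try x = 4, y = 1, z = 3, w = 4, v = 2, u = 3.
Check constraint 4: x + v = 6; constraint 6: u - z = 0; constraint 7: y + u = 4. The remaining constraints are straightforward to verify.

Satisfiable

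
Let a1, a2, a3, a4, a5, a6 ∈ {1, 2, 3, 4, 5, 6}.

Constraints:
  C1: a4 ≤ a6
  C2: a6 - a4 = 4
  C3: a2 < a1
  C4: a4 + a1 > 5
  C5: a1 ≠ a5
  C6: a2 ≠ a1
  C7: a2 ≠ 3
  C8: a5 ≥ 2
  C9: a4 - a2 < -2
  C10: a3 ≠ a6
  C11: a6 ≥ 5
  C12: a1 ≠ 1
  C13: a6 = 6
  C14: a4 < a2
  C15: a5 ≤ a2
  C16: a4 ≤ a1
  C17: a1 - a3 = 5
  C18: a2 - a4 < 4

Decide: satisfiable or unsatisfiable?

Try a1 = 6, a2 = 5, a3 = 1, a4 = 2, a5 = 5, a6 = 6.
Check constraint 2: a6 - a4 = 4; constraint 4: a4 + a1 = 8. The remaining constraints are straightforward to verify.

Satisfiable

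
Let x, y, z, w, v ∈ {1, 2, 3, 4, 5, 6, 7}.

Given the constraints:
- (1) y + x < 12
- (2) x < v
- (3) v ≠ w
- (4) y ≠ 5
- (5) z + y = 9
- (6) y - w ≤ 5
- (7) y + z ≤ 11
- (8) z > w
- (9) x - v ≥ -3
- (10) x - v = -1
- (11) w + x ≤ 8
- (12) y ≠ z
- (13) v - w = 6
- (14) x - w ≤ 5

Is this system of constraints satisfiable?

Try x = 6, y = 3, z = 6, w = 1, v = 7.
Check constraint 1: y + x = 9; constraint 5: z + y = 9. The remaining constraints are straightforward to verify.

Satisfiable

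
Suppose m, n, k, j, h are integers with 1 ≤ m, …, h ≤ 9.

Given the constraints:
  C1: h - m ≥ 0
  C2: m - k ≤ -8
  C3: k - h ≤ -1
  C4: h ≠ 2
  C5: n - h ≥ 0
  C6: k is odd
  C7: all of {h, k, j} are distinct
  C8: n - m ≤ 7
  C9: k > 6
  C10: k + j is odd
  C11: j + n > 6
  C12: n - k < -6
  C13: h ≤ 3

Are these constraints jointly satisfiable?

Constraints 2, 3, 5, and 8 give m − n ≥ -7, n − h ≥ 0, h − k ≥ 1, k − m ≥ 8.
Adding all 4 inequalities: the left sides telescope to 0, and the right sides sum to (-7) + 0 + 1 + 8 = 2. So 0 ≥ 2, which is false.

Unsatisfiable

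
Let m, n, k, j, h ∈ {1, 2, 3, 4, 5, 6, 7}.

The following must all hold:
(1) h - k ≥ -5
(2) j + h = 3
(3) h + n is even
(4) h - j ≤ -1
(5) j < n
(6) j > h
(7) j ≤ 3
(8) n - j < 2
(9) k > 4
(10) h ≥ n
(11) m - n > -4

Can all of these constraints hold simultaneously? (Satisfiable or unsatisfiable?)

Unsatisfiable

Constraints 5, 6, and 10 give n ≤ h, h < j, j < n. Chaining: n ≤ h < j < n, which forces n < n — impossible.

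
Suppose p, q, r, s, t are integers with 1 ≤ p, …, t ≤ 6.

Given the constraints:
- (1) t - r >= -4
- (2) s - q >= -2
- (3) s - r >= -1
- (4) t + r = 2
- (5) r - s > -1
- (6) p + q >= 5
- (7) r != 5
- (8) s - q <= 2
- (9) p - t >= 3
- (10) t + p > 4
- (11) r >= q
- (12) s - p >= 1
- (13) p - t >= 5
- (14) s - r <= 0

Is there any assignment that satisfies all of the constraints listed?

Unsatisfiable

Constraints 1, 12, 13, and 14 give t − r ≥ -4, r − s ≥ 0, s − p ≥ 1, p − t ≥ 5.
Adding all 4 inequalities: the left sides telescope to 0, and the right sides sum to (-4) + 0 + 1 + 5 = 2. So 0 ≥ 2, which is false.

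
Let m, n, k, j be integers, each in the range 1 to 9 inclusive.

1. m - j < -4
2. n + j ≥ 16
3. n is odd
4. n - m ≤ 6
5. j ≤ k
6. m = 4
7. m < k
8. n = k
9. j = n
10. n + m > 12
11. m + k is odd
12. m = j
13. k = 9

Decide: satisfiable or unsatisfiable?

Unsatisfiable

Constraint 6 fixes m = 4 and constraint 13 fixes k = 9. Constraints 8, 9, and 12 give m = j = n = k, so m = k. But 4 ≠ 9 — contradiction.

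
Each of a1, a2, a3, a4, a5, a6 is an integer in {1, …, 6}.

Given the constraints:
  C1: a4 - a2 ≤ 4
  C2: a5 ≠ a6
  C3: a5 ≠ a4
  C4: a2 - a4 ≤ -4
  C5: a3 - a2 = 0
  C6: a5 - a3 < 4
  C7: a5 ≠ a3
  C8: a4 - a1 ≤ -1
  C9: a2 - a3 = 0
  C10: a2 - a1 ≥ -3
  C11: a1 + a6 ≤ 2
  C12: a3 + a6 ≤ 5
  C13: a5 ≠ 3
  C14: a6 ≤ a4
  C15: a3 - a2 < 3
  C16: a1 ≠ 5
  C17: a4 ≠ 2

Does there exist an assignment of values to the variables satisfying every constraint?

Constraints 4, 8, and 10 give a4 − a2 ≥ 4, a2 − a1 ≥ -3, a1 − a4 ≥ 1.
Adding all 3 inequalities: the left sides telescope to 0, and the right sides sum to 4 + (-3) + 1 = 2. So 0 ≥ 2, which is false.

Unsatisfiable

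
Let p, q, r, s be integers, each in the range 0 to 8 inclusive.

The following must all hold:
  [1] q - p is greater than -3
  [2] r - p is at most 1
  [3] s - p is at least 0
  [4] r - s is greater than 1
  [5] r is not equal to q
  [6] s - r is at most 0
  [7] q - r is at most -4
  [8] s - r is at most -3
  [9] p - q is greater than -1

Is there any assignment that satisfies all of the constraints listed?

Constraints 2, 3, and 8 give s − p ≥ 0, p − r ≥ -1, r − s ≥ 3.
Adding all 3 inequalities: the left sides telescope to 0, and the right sides sum to 0 + (-1) + 3 = 2. So 0 ≥ 2, which is false.

Unsatisfiable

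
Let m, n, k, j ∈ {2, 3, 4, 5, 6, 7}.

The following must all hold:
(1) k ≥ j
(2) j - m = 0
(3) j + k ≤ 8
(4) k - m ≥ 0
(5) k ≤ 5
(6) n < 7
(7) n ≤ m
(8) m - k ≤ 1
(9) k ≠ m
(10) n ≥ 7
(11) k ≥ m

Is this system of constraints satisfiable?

Unsatisfiable

From constraints 7 and 10: m ≥ n and n ≥ 7, so m ≥ 7. From constraints 5 and 11: m ≤ k and k ≤ 5, so m ≤ 5. But 5 < 7, so no value of m works.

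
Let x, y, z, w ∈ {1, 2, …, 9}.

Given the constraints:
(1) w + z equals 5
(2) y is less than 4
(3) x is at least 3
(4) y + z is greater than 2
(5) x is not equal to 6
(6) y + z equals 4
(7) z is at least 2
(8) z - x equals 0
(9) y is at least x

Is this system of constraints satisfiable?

Unsatisfiable

From constraints 3 and 9: y ≥ x ≥ 3. From constraint 7: z ≥ 2. Hence y + z ≥ 5. But constraint 6 requires y + z = 4, and 4 < 5. Contradiction.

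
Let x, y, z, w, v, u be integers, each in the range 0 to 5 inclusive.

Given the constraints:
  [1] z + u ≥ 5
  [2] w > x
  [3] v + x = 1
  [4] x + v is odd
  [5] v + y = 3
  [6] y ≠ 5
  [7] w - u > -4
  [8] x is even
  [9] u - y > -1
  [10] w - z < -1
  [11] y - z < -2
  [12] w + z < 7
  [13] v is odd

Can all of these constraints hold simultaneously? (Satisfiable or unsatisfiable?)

Satisfiable

Try x = 0, y = 2, z = 5, w = 1, v = 1, u = 2.
Check constraint 1: z + u = 7; constraint 3: v + x = 1. The remaining constraints are straightforward to verify.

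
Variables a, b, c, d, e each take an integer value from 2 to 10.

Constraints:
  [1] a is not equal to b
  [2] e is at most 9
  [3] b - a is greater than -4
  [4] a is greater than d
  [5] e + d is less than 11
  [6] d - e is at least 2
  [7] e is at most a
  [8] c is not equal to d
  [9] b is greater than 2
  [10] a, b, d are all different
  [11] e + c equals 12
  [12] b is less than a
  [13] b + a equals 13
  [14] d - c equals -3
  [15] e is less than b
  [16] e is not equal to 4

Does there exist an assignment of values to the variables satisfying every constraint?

Satisfiable

One satisfying assignment is a = 8, b = 5, c = 9, d = 6, e = 3.
For the less obvious constraints — constraint 3: b - a = -3; constraint 5: e + d = 9; constraint 6: d - e = 3 — and the others hold by inspection.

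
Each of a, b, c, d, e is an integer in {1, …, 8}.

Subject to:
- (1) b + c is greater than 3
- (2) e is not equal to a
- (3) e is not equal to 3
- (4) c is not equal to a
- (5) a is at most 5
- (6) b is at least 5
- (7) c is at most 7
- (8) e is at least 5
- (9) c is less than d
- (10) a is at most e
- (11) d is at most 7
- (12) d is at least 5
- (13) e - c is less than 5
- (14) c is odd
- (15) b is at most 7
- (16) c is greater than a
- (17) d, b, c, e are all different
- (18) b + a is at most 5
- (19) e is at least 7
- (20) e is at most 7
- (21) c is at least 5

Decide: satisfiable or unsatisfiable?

Constraints 6, 7, 8, 11, 12, 15, 20, and 21 confine each of d, b, c, e to the 3 values {5, …, 7}.
Constraint 17 requires all 4 of them to be distinct, but only 3 values are available — impossible by the pigeonhole principle.

Unsatisfiable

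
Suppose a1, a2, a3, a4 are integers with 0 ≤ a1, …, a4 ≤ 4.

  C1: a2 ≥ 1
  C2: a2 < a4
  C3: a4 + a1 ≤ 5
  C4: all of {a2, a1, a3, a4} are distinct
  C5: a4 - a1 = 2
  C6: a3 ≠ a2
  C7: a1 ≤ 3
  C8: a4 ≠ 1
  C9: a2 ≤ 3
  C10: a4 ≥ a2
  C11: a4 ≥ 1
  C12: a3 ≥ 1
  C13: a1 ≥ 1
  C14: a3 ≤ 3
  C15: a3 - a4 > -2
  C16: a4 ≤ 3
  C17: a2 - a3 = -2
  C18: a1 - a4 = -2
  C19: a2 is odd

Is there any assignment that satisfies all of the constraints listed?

Unsatisfiable

Constraints 1, 7, 9, 11, 12, 13, 14, and 16 confine each of a2, a1, a3, a4 to the 3 values {1, …, 3}.
Constraint 4 requires all 4 of them to be distinct, but only 3 values are available — impossible by the pigeonhole principle.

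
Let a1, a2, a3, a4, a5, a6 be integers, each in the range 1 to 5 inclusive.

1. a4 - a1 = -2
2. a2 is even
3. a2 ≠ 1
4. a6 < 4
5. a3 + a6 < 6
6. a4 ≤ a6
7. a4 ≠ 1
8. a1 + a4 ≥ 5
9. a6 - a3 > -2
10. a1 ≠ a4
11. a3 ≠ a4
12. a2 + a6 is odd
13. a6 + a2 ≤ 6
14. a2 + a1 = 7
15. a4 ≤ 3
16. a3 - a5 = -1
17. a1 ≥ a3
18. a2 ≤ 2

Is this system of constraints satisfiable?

Setting (a1, a2, a3, a4, a5, a6) = (5, 2, 2, 3, 3, 3) satisfies everything: constraint 1: a4 - a1 = -2; constraint 5: a3 + a6 = 5; constraint 8: a1 + a4 = 8, and the others follow.

Satisfiable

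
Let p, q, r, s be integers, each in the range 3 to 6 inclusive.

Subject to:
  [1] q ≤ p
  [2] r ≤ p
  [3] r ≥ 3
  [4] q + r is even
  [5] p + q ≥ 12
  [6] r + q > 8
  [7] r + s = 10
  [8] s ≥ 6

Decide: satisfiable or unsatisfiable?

Satisfiable

One satisfying assignment is p = 6, q = 6, r = 4, s = 6.
For the less obvious constraints — constraint 5: p + q = 12; constraint 6: r + q = 10; constraint 7: r + s = 10 — and the others hold by inspection.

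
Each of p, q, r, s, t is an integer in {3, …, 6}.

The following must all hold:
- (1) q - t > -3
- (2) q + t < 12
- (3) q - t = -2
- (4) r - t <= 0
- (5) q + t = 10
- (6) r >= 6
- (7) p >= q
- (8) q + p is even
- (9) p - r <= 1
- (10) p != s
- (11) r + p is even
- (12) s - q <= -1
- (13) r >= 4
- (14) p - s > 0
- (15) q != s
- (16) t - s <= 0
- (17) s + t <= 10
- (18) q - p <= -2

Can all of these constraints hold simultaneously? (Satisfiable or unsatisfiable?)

Unsatisfiable

Constraints 4, 9, 12, 16, and 18 give p − q ≥ 2, q − s ≥ 1, s − t ≥ 0, t − r ≥ 0, r − p ≥ -1.
Adding all 5 inequalities: the left sides telescope to 0, and the right sides sum to 2 + 1 + 0 + 0 + (-1) = 2. So 0 ≥ 2, which is false.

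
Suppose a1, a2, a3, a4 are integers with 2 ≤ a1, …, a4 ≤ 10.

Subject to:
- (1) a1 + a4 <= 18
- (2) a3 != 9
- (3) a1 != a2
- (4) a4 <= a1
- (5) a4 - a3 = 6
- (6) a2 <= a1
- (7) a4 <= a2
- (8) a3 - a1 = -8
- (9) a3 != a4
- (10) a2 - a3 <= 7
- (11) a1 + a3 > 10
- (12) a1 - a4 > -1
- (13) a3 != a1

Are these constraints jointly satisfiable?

Try a1 = 10, a2 = 8, a3 = 2, a4 = 8.
Check constraint 1: a1 + a4 = 18; constraint 5: a4 - a3 = 6. The remaining constraints are straightforward to verify.

Satisfiable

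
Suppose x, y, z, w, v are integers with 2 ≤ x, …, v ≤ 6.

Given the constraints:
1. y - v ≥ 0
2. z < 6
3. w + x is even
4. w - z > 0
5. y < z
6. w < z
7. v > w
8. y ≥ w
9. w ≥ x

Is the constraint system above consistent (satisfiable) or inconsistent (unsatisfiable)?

Constraints 1, 4, 5, and 7 give v ≤ y, y < z, z < w, w < v. Chaining: v ≤ y < z < w < v, which forces v < v — impossible.

Unsatisfiable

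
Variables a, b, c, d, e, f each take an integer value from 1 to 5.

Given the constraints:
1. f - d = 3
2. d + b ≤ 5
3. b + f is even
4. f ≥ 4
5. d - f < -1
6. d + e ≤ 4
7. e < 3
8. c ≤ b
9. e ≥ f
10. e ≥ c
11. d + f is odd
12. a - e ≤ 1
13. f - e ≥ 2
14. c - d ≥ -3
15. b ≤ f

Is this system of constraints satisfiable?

Unsatisfiable

From constraints 4 and 9: e ≥ f and f ≥ 4, so e ≥ 4. From constraint 7: e ≤ 2. But 2 < 4, so no value of e works.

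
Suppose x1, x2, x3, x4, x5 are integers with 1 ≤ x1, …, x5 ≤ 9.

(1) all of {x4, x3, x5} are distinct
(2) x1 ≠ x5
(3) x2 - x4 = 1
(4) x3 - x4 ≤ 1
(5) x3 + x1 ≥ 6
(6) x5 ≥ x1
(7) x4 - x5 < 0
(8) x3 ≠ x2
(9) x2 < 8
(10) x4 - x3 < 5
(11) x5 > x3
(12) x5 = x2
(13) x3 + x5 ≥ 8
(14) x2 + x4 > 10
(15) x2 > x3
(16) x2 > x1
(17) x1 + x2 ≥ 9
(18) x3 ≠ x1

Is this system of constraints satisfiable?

Setting (x1, x2, x3, x4, x5) = (2, 7, 4, 6, 7) satisfies everything: constraint 3: x2 - x4 = 1; constraint 4: x3 - x4 = -2; constraint 5: x3 + x1 = 6, and the others follow.

Satisfiable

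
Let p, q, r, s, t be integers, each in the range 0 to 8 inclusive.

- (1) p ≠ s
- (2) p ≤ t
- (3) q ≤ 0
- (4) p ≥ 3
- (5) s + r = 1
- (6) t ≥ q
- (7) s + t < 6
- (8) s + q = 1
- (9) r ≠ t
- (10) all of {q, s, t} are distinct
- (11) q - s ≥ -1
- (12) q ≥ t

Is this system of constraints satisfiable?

Unsatisfiable

From constraints 2 and 4: t ≥ p and p ≥ 3, so t ≥ 3. From constraints 3 and 12: t ≤ q and q ≤ 0, so t ≤ 0. But 0 < 3, so no value of t works.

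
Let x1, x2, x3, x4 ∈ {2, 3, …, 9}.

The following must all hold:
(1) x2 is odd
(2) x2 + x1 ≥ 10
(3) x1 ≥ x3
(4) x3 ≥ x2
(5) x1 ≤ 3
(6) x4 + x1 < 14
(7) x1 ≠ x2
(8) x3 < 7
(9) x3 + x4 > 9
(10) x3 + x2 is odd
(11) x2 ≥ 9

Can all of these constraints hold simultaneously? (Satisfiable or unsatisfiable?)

From constraints 4 and 11: x3 ≥ x2 and x2 ≥ 9, so x3 ≥ 9. From constraints 3 and 5: x3 ≤ x1 and x1 ≤ 3, so x3 ≤ 3. But 3 < 9, so no value of x3 works.

Unsatisfiable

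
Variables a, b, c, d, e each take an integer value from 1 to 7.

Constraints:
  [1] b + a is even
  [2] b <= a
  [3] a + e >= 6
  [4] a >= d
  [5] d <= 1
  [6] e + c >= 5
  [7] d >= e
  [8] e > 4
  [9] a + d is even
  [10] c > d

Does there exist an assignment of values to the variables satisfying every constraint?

From constraint 8: e ≥ 5. From constraints 5 and 7: e ≤ d and d ≤ 1, so e ≤ 1. But 1 < 5, so no value of e works.

Unsatisfiable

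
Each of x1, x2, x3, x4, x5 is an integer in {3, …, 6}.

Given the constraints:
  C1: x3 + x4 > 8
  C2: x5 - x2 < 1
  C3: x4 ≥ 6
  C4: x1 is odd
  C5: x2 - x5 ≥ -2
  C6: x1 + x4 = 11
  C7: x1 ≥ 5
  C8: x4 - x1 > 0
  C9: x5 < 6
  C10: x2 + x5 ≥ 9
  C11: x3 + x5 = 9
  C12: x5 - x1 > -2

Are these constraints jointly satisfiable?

Satisfiable

Setting (x1, x2, x3, x4, x5) = (5, 5, 4, 6, 5) satisfies everything: constraint 1: x3 + x4 = 10; constraint 2: x5 - x2 = 0; constraint 5: x2 - x5 = 0, and the others follow.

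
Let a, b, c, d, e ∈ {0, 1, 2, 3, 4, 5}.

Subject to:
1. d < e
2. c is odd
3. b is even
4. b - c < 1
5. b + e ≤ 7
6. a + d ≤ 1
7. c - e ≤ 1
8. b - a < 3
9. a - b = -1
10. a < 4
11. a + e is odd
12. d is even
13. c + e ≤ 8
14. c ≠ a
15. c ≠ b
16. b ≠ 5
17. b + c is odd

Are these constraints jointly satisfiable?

Take a = 1, b = 2, c = 3, d = 0, e = 4. Then constraint 4: b - c = -1; constraint 5: b + e = 6, and every other listed constraint is also met.

Satisfiable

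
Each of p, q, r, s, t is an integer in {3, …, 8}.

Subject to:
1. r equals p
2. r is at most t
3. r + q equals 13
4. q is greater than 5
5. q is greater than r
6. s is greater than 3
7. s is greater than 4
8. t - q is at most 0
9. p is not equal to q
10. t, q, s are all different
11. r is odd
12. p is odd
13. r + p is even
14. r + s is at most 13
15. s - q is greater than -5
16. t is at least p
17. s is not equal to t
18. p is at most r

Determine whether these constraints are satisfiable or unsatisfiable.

Setting (p, q, r, s, t) = (5, 8, 5, 6, 5) satisfies everything: constraint 3: r + q = 13; constraint 8: t - q = -3; constraint 14: r + s = 11, and the others follow.

Satisfiable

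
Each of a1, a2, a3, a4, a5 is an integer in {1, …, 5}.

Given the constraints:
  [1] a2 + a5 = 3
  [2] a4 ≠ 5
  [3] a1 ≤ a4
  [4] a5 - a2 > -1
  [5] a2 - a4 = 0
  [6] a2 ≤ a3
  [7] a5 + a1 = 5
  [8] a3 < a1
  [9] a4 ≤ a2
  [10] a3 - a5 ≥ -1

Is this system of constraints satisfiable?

Unsatisfiable

Constraints 3, 6, 8, and 9 give a1 ≤ a4, a4 ≤ a2, a2 ≤ a3, a3 < a1. Chaining: a1 ≤ a4 ≤ a2 ≤ a3 < a1, which forces a1 < a1 — impossible.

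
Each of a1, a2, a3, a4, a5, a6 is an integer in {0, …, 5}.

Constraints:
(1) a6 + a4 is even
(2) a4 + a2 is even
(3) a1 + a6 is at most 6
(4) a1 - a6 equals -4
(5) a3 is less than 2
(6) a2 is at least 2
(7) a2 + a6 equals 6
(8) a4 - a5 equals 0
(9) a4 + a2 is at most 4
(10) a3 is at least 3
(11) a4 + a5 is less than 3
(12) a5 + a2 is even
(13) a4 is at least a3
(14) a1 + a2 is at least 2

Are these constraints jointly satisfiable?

From constraints 10 and 13: a4 ≥ a3 ≥ 3. From constraint 6: a2 ≥ 2. Hence a4 + a2 ≥ 5. But constraint 9 requires a4 + a2 ≤ 4, and 4 < 5. Contradiction.

Unsatisfiable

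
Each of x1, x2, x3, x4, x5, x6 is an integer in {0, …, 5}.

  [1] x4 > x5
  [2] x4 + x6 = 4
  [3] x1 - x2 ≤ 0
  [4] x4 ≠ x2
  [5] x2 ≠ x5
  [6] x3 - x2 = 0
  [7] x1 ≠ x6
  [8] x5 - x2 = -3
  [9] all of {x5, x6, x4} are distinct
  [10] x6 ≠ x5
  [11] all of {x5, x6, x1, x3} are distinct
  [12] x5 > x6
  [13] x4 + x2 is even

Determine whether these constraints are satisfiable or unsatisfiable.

Satisfiable

Try x1 = 4, x2 = 5, x3 = 5, x4 = 3, x5 = 2, x6 = 1.
Check constraint 2: x4 + x6 = 4; constraint 3: x1 - x2 = -1. The remaining constraints are straightforward to verify.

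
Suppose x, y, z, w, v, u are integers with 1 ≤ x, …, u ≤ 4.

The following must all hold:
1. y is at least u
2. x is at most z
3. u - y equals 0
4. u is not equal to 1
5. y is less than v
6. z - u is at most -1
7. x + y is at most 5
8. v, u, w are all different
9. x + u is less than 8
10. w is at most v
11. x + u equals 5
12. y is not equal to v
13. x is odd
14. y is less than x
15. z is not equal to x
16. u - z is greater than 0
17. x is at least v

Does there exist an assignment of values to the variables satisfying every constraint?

Unsatisfiable

Constraints 1, 2, 6, and 14 give u ≤ y, y < x, x ≤ z, z < u. Chaining: u ≤ y < x ≤ z < u, which forces u < u — impossible.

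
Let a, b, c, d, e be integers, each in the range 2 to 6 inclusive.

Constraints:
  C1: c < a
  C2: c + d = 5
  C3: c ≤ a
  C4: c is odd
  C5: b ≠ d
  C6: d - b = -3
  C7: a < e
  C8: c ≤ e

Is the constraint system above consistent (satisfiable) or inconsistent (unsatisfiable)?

Satisfiable

The assignment a = 5, b = 5, c = 3, d = 2, e = 6 works:
  constraint 2 holds since c + d = 5.
  constraint 6 holds since d - b = -3.
The rest check out directly.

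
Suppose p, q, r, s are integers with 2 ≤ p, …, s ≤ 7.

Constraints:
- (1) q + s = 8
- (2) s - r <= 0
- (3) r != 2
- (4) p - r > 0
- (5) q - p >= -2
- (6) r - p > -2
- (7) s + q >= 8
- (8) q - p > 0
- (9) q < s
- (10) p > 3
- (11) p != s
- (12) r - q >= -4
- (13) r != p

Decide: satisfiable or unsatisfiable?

Unsatisfiable

Constraints 2, 4, 8, and 9 give s ≤ r, r < p, p < q, q < s. Chaining: s ≤ r < p < q < s, which forces s < s — impossible.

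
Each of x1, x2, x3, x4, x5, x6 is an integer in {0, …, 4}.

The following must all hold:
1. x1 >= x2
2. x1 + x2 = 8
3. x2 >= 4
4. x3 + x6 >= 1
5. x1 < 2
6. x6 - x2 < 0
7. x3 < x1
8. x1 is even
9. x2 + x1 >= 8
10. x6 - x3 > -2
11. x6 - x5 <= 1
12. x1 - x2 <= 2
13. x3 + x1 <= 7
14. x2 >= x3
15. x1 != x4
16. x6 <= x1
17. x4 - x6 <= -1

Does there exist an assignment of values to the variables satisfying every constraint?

From constraints 1 and 3: x1 ≥ x2 and x2 ≥ 4, so x1 ≥ 4. From constraint 5: x1 ≤ 1. But 1 < 4, so no value of x1 works.

Unsatisfiable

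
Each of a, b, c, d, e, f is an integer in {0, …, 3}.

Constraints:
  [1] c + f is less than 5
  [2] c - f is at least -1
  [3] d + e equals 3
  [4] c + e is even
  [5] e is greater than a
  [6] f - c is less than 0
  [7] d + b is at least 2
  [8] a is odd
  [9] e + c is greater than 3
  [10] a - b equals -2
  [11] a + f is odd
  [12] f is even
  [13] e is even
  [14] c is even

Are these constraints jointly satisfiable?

One satisfying assignment is a = 1, b = 3, c = 2, d = 1, e = 2, f = 0.
For the less obvious constraints — constraint 1: c + f = 2; constraint 2: c - f = 2; constraint 3: d + e = 3 — and the others hold by inspection.

Satisfiable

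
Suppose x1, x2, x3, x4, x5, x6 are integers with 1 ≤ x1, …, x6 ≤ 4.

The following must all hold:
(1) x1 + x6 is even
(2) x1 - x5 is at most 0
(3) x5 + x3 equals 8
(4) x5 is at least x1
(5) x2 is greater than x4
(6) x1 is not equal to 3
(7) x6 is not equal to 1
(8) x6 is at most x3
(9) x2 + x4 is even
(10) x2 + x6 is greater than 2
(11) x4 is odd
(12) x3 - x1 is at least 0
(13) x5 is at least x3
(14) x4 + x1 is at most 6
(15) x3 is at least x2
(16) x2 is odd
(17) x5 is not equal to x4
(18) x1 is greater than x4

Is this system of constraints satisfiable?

Try x1 = 4, x2 = 3, x3 = 4, x4 = 1, x5 = 4, x6 = 2.
Check constraint 2: x1 - x5 = 0; constraint 3: x5 + x3 = 8. The remaining constraints are straightforward to verify.

Satisfiable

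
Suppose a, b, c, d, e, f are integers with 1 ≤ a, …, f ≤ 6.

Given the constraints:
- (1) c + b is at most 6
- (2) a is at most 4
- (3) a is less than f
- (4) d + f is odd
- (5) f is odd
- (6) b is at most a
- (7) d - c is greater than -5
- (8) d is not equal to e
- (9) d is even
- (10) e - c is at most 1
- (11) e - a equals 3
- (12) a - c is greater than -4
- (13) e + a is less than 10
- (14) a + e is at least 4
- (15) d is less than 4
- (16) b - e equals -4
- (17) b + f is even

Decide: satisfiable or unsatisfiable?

Satisfiable

The assignment a = 2, b = 1, c = 5, d = 2, e = 5, f = 5 works:
  constraint 1 holds since c + b = 6.
  constraint 7 holds since d - c = -3.
The rest check out directly.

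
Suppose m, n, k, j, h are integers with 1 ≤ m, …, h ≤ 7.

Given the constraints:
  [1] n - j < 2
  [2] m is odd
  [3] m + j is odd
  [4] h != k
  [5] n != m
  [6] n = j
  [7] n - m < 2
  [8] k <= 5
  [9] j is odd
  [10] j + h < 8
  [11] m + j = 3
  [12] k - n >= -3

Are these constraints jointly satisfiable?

Unsatisfiable

Constraint 2 makes m odd and constraint 9 makes j odd, so m + j must be even. Constraint 3 says m + j is odd — contradiction.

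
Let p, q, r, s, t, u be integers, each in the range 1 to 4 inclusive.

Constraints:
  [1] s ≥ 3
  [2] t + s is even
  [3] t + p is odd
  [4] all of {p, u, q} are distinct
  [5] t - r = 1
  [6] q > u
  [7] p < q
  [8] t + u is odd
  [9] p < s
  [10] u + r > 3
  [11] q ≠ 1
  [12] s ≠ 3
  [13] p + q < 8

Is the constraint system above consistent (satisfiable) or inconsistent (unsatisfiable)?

Satisfiable

The assignment p = 3, q = 4, r = 3, s = 4, t = 4, u = 1 works:
  constraint 5 holds since t - r = 1.
  constraint 10 holds since u + r = 4.
The rest check out directly.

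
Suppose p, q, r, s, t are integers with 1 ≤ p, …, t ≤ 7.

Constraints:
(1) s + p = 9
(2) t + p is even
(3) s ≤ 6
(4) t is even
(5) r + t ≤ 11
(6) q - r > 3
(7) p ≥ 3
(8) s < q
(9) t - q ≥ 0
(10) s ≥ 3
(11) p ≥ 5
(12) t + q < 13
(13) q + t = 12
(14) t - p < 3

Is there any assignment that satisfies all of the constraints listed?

Satisfiable

Try p = 6, q = 6, r = 2, s = 3, t = 6.
Check constraint 1: s + p = 9; constraint 5: r + t = 8. The remaining constraints are straightforward to verify.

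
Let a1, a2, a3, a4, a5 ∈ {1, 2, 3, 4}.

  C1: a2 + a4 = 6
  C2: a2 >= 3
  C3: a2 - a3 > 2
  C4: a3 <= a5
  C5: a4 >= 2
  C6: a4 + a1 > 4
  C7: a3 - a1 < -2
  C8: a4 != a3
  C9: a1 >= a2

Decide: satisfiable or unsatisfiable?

Satisfiable

Take a1 = 4, a2 = 4, a3 = 1, a4 = 2, a5 = 2. Then constraint 1: a2 + a4 = 6; constraint 3: a2 - a3 = 3, and every other listed constraint is also met.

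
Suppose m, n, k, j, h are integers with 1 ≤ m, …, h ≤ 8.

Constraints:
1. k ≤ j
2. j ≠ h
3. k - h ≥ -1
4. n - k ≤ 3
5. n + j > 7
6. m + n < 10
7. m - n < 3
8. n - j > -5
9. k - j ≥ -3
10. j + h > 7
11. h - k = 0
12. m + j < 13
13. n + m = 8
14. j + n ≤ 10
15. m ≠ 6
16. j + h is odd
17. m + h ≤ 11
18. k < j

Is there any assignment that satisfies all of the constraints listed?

Satisfiable

Try m = 5, n = 3, k = 3, j = 6, h = 3.
Check constraint 3: k - h = 0; constraint 4: n - k = 0; constraint 5: n + j = 9. The remaining constraints are straightforward to verify.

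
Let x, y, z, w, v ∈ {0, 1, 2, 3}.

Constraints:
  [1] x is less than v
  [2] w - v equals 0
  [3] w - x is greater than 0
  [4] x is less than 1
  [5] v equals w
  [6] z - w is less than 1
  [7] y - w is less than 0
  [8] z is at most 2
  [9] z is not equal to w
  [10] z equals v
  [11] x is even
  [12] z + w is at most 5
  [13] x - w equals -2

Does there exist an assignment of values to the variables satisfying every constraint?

Unsatisfiable

From constraints 5 and 10, z = v = w, so z = w. But constraint 9 says z ≠ w. Contradiction.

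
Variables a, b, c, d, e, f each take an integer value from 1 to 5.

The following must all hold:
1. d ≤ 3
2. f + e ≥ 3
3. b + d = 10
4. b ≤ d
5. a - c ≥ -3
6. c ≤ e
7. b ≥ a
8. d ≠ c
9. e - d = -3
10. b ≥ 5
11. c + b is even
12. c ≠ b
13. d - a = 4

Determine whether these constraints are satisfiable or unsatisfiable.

Unsatisfiable

From constraints 4 and 10: d ≥ b and b ≥ 5, so d ≥ 5. From constraint 1: d ≤ 3. But 3 < 5, so no value of d works.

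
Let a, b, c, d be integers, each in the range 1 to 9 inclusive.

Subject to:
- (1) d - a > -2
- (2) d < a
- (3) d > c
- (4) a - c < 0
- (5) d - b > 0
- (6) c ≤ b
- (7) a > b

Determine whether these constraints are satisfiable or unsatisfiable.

Unsatisfiable

Constraints 2, 3, and 4 give a < c, c < d, d < a. Chaining: a < c < d < a, which forces a < a — impossible.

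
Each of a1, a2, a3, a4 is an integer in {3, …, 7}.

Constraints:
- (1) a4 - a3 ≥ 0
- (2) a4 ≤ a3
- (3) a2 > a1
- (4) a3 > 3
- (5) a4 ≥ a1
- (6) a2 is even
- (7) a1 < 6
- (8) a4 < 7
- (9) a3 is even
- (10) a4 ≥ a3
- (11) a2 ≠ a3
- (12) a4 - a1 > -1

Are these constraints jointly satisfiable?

Satisfiable

The assignment a1 = 4, a2 = 6, a3 = 4, a4 = 4 works:
  constraint 1 holds since a4 - a3 = 0.
  constraint 6 holds since a2 = 6 is even.
  constraint 12 holds since a4 - a1 = 0.
The rest check out directly.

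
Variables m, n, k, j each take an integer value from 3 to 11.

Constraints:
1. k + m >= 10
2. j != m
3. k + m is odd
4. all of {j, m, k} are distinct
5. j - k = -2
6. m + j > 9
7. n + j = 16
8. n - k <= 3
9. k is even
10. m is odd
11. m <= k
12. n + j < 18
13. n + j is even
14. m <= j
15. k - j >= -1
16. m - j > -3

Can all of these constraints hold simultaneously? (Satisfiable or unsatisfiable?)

Satisfiable

One satisfying assignment is m = 5, n = 10, k = 8, j = 6.
For the less obvious constraints — constraint 1: k + m = 13; constraint 5: j - k = -2 — and the others hold by inspection.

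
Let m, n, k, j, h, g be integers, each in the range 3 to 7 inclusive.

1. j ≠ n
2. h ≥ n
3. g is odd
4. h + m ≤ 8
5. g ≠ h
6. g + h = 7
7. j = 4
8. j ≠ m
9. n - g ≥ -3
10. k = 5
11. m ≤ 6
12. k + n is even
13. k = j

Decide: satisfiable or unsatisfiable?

Unsatisfiable

Constraint 10 fixes k = 5 and constraint 7 fixes j = 4, but constraint 13 requires k = j. Since 5 ≠ 4, contradiction.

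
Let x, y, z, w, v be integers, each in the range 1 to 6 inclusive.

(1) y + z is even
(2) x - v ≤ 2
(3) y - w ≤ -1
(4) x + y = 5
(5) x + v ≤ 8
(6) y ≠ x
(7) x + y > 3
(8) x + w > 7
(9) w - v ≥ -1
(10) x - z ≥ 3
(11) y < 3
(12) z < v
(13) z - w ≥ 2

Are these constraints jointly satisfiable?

Unsatisfiable

Constraints 2, 9, 10, and 13 give x − z ≥ 3, z − w ≥ 2, w − v ≥ -1, v − x ≥ -2.
Adding all 4 inequalities: the left sides telescope to 0, and the right sides sum to 3 + 2 + (-1) + (-2) = 2. So 0 ≥ 2, which is false.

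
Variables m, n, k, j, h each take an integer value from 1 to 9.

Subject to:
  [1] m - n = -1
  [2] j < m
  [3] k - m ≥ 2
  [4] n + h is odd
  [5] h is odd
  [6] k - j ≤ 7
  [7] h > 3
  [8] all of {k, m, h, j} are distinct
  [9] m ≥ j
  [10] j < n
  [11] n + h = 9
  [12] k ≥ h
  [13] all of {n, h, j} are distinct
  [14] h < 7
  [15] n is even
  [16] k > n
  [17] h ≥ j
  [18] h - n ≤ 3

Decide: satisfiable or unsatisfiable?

Satisfiable

Try m = 3, n = 4, k = 8, j = 2, h = 5.
Check constraint 1: m - n = -1; constraint 3: k - m = 5; constraint 6: k - j = 6. The remaining constraints are straightforward to verify.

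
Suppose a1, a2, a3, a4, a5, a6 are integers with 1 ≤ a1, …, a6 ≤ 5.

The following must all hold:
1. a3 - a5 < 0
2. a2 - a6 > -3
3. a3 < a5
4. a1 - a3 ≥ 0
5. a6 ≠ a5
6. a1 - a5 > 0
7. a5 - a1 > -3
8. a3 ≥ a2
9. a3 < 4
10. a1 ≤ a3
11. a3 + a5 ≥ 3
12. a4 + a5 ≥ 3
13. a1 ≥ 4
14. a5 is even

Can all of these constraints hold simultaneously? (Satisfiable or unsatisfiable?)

Unsatisfiable

From constraints 10 and 13: a3 ≥ a1 and a1 ≥ 4, so a3 ≥ 4. From constraint 9: a3 ≤ 3. But 3 < 4, so no value of a3 works.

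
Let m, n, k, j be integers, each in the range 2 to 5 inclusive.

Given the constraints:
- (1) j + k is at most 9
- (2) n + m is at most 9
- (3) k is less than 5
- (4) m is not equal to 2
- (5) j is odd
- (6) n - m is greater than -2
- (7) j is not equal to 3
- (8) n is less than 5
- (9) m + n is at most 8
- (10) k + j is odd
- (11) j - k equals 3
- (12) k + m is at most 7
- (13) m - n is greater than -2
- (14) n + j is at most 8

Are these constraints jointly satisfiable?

Satisfiable

Take m = 3, n = 3, k = 2, j = 5. Then constraint 1: j + k = 7; constraint 2: n + m = 6; constraint 6: n - m = 0, and every other listed constraint is also met.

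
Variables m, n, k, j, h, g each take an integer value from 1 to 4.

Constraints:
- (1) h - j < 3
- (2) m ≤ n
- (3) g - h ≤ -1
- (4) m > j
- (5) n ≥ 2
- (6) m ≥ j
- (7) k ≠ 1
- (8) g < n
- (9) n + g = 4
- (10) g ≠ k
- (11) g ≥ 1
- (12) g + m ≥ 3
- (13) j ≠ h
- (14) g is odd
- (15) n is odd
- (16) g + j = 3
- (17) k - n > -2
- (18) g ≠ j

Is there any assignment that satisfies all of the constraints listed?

One satisfying assignment is m = 3, n = 3, k = 3, j = 2, h = 4, g = 1.
For the less obvious constraints — constraint 1: h - j = 2; constraint 3: g - h = -3 — and the others hold by inspection.

Satisfiable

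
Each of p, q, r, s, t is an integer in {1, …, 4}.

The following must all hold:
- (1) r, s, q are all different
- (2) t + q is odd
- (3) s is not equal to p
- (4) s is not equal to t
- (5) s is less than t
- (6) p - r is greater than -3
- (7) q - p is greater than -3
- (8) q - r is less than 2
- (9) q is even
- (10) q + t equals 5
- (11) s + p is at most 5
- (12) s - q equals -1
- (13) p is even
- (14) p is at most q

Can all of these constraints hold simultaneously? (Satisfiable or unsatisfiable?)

Setting (p, q, r, s, t) = (2, 2, 3, 1, 3) satisfies everything: constraint 6: p - r = -1; constraint 7: q - p = 0, and the others follow.

Satisfiable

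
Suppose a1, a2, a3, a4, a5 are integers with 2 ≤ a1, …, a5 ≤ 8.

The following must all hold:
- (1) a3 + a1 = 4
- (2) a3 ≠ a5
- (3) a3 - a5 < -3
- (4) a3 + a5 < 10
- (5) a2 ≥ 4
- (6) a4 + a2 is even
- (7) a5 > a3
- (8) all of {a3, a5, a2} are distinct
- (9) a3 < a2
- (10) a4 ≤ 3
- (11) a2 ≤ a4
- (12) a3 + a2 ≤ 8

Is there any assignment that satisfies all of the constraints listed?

From constraints 5 and 11: a4 ≥ a2 and a2 ≥ 4, so a4 ≥ 4. From constraint 10: a4 ≤ 3. But 3 < 4, so no value of a4 works.

Unsatisfiable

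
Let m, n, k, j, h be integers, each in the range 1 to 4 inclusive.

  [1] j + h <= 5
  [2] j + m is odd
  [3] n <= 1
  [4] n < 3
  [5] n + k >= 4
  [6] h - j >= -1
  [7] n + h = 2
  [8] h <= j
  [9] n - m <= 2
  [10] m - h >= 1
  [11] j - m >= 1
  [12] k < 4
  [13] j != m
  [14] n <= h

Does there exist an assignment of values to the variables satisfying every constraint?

Unsatisfiable

Constraints 6, 10, and 11 give m − h ≥ 1, h − j ≥ -1, j − m ≥ 1.
Adding all 3 inequalities: the left sides telescope to 0, and the right sides sum to 1 + (-1) + 1 = 1. So 0 ≥ 1, which is false.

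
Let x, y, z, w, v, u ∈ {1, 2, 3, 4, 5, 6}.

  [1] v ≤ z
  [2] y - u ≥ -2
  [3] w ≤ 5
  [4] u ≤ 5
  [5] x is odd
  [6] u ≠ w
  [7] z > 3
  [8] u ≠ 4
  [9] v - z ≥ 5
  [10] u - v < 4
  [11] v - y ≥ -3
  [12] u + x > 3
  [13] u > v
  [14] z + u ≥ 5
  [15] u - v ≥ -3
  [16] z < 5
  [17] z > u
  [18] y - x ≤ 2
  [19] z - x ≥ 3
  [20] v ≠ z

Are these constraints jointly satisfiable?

Constraints 2, 9, 15, 18, and 19 give z − x ≥ 3, x − y ≥ -2, y − u ≥ -2, u − v ≥ -3, v − z ≥ 5.
Adding all 5 inequalities: the left sides telescope to 0, and the right sides sum to 3 + (-2) + (-2) + (-3) + 5 = 1. So 0 ≥ 1, which is false.

Unsatisfiable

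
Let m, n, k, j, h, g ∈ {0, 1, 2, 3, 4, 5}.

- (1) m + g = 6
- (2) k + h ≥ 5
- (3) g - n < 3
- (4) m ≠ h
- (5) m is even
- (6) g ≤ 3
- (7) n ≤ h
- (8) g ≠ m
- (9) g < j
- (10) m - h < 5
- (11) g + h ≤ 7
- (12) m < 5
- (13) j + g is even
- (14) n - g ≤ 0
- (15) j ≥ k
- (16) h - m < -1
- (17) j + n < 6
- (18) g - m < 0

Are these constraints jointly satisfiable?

Try m = 4, n = 1, k = 4, j = 4, h = 2, g = 2.
Check constraint 1: m + g = 6; constraint 2: k + h = 6; constraint 3: g - n = 1. The remaining constraints are straightforward to verify.

Satisfiable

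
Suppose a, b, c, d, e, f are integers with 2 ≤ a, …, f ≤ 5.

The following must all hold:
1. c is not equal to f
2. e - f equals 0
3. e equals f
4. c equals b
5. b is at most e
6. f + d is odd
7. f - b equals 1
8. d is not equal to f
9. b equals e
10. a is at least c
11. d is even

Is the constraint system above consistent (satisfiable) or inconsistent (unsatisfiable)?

From constraints 3, 4, and 9, c = b = e = f, so c = f. But constraint 1 says c ≠ f. Contradiction.

Unsatisfiable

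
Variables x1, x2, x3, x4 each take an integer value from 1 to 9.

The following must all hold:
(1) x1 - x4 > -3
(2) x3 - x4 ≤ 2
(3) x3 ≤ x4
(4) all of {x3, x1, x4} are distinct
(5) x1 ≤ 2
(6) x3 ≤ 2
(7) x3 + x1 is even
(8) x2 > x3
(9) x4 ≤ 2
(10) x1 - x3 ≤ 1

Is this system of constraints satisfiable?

Constraints 5, 6, and 9 confine each of x3, x1, x4 to the 2 values {1, 2} (the domain already gives each ≥ 1).
Constraint 4 requires all 3 of them to be distinct, but only 2 values are available — impossible by the pigeonhole principle.

Unsatisfiable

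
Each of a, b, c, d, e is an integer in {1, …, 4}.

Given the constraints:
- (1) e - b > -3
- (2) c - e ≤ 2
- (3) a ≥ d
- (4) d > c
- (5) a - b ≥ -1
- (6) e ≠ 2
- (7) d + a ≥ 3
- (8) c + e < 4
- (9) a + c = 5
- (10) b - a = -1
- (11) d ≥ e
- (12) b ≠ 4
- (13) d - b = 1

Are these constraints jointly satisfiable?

Satisfiable

Try a = 3, b = 2, c = 2, d = 3, e = 1.
Check constraint 1: e - b = -1; constraint 2: c - e = 1; constraint 5: a - b = 1. The remaining constraints are straightforward to verify.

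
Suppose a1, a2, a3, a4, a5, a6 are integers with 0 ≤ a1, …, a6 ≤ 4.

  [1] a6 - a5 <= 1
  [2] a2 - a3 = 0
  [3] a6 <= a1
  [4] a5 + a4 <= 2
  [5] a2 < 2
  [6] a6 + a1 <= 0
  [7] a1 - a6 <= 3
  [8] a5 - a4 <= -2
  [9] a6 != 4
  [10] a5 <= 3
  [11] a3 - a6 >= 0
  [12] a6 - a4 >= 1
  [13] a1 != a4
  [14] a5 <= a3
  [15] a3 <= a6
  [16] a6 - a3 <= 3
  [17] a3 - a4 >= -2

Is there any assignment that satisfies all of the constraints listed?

Unsatisfiable

Constraints 1, 8, and 12 give a6 − a4 ≥ 1, a4 − a5 ≥ 2, a5 − a6 ≥ -1.
Adding all 3 inequalities: the left sides telescope to 0, and the right sides sum to 1 + 2 + (-1) = 2. So 0 ≥ 2, which is false.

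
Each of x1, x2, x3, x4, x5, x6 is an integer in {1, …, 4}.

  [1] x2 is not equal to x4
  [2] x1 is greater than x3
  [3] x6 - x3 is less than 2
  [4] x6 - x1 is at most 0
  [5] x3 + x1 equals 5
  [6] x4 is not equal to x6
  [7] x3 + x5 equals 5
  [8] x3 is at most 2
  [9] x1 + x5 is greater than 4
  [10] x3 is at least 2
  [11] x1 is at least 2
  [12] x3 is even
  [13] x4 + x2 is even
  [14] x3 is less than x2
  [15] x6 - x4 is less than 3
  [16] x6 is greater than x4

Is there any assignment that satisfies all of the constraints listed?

Take x1 = 3, x2 = 3, x3 = 2, x4 = 1, x5 = 3, x6 = 3. Then constraint 3: x6 - x3 = 1; constraint 4: x6 - x1 = 0, and every other listed constraint is also met.

Satisfiable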